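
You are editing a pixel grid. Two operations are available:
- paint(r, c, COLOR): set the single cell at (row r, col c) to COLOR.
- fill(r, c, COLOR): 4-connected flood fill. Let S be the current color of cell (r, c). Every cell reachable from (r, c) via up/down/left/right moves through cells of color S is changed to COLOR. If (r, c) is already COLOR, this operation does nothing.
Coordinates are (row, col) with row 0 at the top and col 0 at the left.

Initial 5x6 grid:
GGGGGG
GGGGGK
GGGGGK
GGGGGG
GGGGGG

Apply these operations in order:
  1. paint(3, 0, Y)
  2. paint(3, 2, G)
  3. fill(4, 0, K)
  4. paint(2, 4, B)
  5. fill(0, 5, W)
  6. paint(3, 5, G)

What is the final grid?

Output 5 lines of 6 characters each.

After op 1 paint(3,0,Y):
GGGGGG
GGGGGK
GGGGGK
YGGGGG
GGGGGG
After op 2 paint(3,2,G):
GGGGGG
GGGGGK
GGGGGK
YGGGGG
GGGGGG
After op 3 fill(4,0,K) [27 cells changed]:
KKKKKK
KKKKKK
KKKKKK
YKKKKK
KKKKKK
After op 4 paint(2,4,B):
KKKKKK
KKKKKK
KKKKBK
YKKKKK
KKKKKK
After op 5 fill(0,5,W) [28 cells changed]:
WWWWWW
WWWWWW
WWWWBW
YWWWWW
WWWWWW
After op 6 paint(3,5,G):
WWWWWW
WWWWWW
WWWWBW
YWWWWG
WWWWWW

Answer: WWWWWW
WWWWWW
WWWWBW
YWWWWG
WWWWWW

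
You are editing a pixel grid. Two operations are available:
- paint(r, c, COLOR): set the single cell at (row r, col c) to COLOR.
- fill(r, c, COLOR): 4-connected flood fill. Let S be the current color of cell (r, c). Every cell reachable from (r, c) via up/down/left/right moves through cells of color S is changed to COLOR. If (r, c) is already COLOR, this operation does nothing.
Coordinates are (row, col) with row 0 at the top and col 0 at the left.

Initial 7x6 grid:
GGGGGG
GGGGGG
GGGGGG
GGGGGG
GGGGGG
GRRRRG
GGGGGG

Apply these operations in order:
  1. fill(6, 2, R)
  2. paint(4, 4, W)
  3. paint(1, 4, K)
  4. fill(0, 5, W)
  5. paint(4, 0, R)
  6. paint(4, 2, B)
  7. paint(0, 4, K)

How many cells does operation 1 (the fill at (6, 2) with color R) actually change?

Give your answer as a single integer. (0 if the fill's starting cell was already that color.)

After op 1 fill(6,2,R) [38 cells changed]:
RRRRRR
RRRRRR
RRRRRR
RRRRRR
RRRRRR
RRRRRR
RRRRRR

Answer: 38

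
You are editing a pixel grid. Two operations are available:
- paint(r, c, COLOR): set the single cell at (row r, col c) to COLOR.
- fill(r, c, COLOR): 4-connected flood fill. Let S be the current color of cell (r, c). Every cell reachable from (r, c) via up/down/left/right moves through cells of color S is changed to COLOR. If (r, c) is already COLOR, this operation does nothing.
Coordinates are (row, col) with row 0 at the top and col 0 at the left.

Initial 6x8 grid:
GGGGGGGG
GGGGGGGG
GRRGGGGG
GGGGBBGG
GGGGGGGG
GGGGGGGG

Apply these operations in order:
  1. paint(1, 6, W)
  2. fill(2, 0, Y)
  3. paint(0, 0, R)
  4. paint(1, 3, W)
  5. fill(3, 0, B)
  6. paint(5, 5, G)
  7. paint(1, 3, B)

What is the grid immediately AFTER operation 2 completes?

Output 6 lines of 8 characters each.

Answer: YYYYYYYY
YYYYYYWY
YRRYYYYY
YYYYBBYY
YYYYYYYY
YYYYYYYY

Derivation:
After op 1 paint(1,6,W):
GGGGGGGG
GGGGGGWG
GRRGGGGG
GGGGBBGG
GGGGGGGG
GGGGGGGG
After op 2 fill(2,0,Y) [43 cells changed]:
YYYYYYYY
YYYYYYWY
YRRYYYYY
YYYYBBYY
YYYYYYYY
YYYYYYYY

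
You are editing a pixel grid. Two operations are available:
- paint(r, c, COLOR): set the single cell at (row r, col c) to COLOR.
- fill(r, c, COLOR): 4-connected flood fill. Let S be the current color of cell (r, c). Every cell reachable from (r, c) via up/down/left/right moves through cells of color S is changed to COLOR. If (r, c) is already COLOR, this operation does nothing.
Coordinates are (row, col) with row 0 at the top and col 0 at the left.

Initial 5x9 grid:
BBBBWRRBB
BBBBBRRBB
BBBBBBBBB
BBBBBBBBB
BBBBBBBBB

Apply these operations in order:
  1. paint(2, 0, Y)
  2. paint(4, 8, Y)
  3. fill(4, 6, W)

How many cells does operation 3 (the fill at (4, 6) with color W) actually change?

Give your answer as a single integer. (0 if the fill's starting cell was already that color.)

After op 1 paint(2,0,Y):
BBBBWRRBB
BBBBBRRBB
YBBBBBBBB
BBBBBBBBB
BBBBBBBBB
After op 2 paint(4,8,Y):
BBBBWRRBB
BBBBBRRBB
YBBBBBBBB
BBBBBBBBB
BBBBBBBBY
After op 3 fill(4,6,W) [38 cells changed]:
WWWWWRRWW
WWWWWRRWW
YWWWWWWWW
WWWWWWWWW
WWWWWWWWY

Answer: 38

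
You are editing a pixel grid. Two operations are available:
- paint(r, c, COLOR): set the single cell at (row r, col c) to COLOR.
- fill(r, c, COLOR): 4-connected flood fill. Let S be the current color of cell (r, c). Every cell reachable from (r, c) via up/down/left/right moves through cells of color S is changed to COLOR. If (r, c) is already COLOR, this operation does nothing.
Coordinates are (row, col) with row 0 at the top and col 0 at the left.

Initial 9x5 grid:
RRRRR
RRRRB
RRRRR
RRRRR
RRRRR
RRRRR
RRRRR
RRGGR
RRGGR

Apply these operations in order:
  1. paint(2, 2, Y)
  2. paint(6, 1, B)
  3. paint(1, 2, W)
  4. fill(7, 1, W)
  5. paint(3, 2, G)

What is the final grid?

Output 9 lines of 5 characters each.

After op 1 paint(2,2,Y):
RRRRR
RRRRB
RRYRR
RRRRR
RRRRR
RRRRR
RRRRR
RRGGR
RRGGR
After op 2 paint(6,1,B):
RRRRR
RRRRB
RRYRR
RRRRR
RRRRR
RRRRR
RBRRR
RRGGR
RRGGR
After op 3 paint(1,2,W):
RRRRR
RRWRB
RRYRR
RRRRR
RRRRR
RRRRR
RBRRR
RRGGR
RRGGR
After op 4 fill(7,1,W) [37 cells changed]:
WWWWW
WWWWB
WWYWW
WWWWW
WWWWW
WWWWW
WBWWW
WWGGW
WWGGW
After op 5 paint(3,2,G):
WWWWW
WWWWB
WWYWW
WWGWW
WWWWW
WWWWW
WBWWW
WWGGW
WWGGW

Answer: WWWWW
WWWWB
WWYWW
WWGWW
WWWWW
WWWWW
WBWWW
WWGGW
WWGGW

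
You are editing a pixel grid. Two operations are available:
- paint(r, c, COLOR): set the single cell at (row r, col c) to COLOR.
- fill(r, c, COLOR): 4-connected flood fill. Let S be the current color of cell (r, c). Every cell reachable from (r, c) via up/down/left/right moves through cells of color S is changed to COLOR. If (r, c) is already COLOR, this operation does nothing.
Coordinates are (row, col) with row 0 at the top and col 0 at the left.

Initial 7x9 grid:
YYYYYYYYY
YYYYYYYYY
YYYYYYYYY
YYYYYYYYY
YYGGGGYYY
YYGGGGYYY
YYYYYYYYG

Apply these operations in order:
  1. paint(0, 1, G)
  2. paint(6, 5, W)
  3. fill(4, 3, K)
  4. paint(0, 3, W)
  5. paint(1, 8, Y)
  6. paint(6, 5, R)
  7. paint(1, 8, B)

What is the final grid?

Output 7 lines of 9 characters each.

Answer: YGYWYYYYY
YYYYYYYYB
YYYYYYYYY
YYYYYYYYY
YYKKKKYYY
YYKKKKYYY
YYYYYRYYG

Derivation:
After op 1 paint(0,1,G):
YGYYYYYYY
YYYYYYYYY
YYYYYYYYY
YYYYYYYYY
YYGGGGYYY
YYGGGGYYY
YYYYYYYYG
After op 2 paint(6,5,W):
YGYYYYYYY
YYYYYYYYY
YYYYYYYYY
YYYYYYYYY
YYGGGGYYY
YYGGGGYYY
YYYYYWYYG
After op 3 fill(4,3,K) [8 cells changed]:
YGYYYYYYY
YYYYYYYYY
YYYYYYYYY
YYYYYYYYY
YYKKKKYYY
YYKKKKYYY
YYYYYWYYG
After op 4 paint(0,3,W):
YGYWYYYYY
YYYYYYYYY
YYYYYYYYY
YYYYYYYYY
YYKKKKYYY
YYKKKKYYY
YYYYYWYYG
After op 5 paint(1,8,Y):
YGYWYYYYY
YYYYYYYYY
YYYYYYYYY
YYYYYYYYY
YYKKKKYYY
YYKKKKYYY
YYYYYWYYG
After op 6 paint(6,5,R):
YGYWYYYYY
YYYYYYYYY
YYYYYYYYY
YYYYYYYYY
YYKKKKYYY
YYKKKKYYY
YYYYYRYYG
After op 7 paint(1,8,B):
YGYWYYYYY
YYYYYYYYB
YYYYYYYYY
YYYYYYYYY
YYKKKKYYY
YYKKKKYYY
YYYYYRYYG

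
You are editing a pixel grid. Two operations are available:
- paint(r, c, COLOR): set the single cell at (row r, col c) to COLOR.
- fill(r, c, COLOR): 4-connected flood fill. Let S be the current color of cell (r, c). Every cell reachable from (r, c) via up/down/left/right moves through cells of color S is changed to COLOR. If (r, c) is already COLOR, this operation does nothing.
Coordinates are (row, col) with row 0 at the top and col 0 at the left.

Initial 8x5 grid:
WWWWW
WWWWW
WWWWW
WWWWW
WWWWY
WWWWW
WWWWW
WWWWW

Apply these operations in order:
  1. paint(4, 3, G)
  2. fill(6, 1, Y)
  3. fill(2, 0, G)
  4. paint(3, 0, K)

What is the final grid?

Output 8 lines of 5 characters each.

Answer: GGGGG
GGGGG
GGGGG
KGGGG
GGGGG
GGGGG
GGGGG
GGGGG

Derivation:
After op 1 paint(4,3,G):
WWWWW
WWWWW
WWWWW
WWWWW
WWWGY
WWWWW
WWWWW
WWWWW
After op 2 fill(6,1,Y) [38 cells changed]:
YYYYY
YYYYY
YYYYY
YYYYY
YYYGY
YYYYY
YYYYY
YYYYY
After op 3 fill(2,0,G) [39 cells changed]:
GGGGG
GGGGG
GGGGG
GGGGG
GGGGG
GGGGG
GGGGG
GGGGG
After op 4 paint(3,0,K):
GGGGG
GGGGG
GGGGG
KGGGG
GGGGG
GGGGG
GGGGG
GGGGG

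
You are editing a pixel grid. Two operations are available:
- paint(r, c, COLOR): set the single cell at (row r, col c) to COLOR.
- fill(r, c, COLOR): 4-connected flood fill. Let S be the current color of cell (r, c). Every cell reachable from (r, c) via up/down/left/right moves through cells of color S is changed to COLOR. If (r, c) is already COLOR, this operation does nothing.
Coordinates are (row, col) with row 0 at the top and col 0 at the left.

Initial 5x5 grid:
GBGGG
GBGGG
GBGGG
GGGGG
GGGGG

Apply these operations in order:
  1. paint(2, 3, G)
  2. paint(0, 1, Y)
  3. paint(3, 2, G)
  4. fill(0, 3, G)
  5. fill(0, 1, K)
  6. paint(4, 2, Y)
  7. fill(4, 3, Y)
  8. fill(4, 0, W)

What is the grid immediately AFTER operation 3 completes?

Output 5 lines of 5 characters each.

Answer: GYGGG
GBGGG
GBGGG
GGGGG
GGGGG

Derivation:
After op 1 paint(2,3,G):
GBGGG
GBGGG
GBGGG
GGGGG
GGGGG
After op 2 paint(0,1,Y):
GYGGG
GBGGG
GBGGG
GGGGG
GGGGG
After op 3 paint(3,2,G):
GYGGG
GBGGG
GBGGG
GGGGG
GGGGG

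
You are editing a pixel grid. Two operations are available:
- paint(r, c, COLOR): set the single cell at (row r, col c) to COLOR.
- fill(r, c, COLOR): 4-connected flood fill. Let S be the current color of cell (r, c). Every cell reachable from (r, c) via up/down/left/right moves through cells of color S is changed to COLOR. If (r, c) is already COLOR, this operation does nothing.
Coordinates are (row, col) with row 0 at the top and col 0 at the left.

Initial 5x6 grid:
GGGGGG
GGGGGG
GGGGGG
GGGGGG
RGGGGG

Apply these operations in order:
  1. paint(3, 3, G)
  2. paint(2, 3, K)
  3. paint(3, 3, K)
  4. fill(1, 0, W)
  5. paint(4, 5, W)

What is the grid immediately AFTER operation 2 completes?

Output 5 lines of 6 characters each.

After op 1 paint(3,3,G):
GGGGGG
GGGGGG
GGGGGG
GGGGGG
RGGGGG
After op 2 paint(2,3,K):
GGGGGG
GGGGGG
GGGKGG
GGGGGG
RGGGGG

Answer: GGGGGG
GGGGGG
GGGKGG
GGGGGG
RGGGGG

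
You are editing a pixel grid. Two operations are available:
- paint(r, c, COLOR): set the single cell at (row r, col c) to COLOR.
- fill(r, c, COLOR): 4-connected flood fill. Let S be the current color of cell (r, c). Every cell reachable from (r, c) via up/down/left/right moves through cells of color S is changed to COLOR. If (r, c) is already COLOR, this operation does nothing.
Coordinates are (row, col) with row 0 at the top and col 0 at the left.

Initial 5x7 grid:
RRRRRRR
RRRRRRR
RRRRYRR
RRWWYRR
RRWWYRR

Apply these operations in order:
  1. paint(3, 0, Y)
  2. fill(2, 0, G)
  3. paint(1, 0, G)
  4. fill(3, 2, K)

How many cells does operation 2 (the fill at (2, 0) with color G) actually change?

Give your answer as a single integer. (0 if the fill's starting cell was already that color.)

Answer: 27

Derivation:
After op 1 paint(3,0,Y):
RRRRRRR
RRRRRRR
RRRRYRR
YRWWYRR
RRWWYRR
After op 2 fill(2,0,G) [27 cells changed]:
GGGGGGG
GGGGGGG
GGGGYGG
YGWWYGG
GGWWYGG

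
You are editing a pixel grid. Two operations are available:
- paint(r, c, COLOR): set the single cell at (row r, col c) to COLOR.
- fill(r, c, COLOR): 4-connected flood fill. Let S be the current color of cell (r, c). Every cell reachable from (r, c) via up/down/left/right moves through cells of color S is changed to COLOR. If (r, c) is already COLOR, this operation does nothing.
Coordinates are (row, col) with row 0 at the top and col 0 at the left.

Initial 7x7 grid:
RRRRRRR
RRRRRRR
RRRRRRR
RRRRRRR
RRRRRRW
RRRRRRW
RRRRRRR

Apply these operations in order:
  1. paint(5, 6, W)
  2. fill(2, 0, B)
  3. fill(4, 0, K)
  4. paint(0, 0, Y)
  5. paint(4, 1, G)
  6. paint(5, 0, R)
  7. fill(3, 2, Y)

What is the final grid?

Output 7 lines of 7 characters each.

Answer: YYYYYYY
YYYYYYY
YYYYYYY
YYYYYYY
YGYYYYW
RYYYYYW
YYYYYYY

Derivation:
After op 1 paint(5,6,W):
RRRRRRR
RRRRRRR
RRRRRRR
RRRRRRR
RRRRRRW
RRRRRRW
RRRRRRR
After op 2 fill(2,0,B) [47 cells changed]:
BBBBBBB
BBBBBBB
BBBBBBB
BBBBBBB
BBBBBBW
BBBBBBW
BBBBBBB
After op 3 fill(4,0,K) [47 cells changed]:
KKKKKKK
KKKKKKK
KKKKKKK
KKKKKKK
KKKKKKW
KKKKKKW
KKKKKKK
After op 4 paint(0,0,Y):
YKKKKKK
KKKKKKK
KKKKKKK
KKKKKKK
KKKKKKW
KKKKKKW
KKKKKKK
After op 5 paint(4,1,G):
YKKKKKK
KKKKKKK
KKKKKKK
KKKKKKK
KGKKKKW
KKKKKKW
KKKKKKK
After op 6 paint(5,0,R):
YKKKKKK
KKKKKKK
KKKKKKK
KKKKKKK
KGKKKKW
RKKKKKW
KKKKKKK
After op 7 fill(3,2,Y) [44 cells changed]:
YYYYYYY
YYYYYYY
YYYYYYY
YYYYYYY
YGYYYYW
RYYYYYW
YYYYYYY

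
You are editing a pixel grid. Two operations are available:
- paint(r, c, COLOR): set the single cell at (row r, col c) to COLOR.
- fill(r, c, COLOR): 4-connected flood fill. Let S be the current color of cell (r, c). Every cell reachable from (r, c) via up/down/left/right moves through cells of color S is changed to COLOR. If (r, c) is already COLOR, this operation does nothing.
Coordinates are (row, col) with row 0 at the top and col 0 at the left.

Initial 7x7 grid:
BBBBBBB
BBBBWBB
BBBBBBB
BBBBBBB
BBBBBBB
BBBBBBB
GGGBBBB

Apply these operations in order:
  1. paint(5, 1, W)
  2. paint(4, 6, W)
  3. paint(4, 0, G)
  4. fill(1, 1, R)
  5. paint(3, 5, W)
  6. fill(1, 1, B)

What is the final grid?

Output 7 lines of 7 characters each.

After op 1 paint(5,1,W):
BBBBBBB
BBBBWBB
BBBBBBB
BBBBBBB
BBBBBBB
BWBBBBB
GGGBBBB
After op 2 paint(4,6,W):
BBBBBBB
BBBBWBB
BBBBBBB
BBBBBBB
BBBBBBW
BWBBBBB
GGGBBBB
After op 3 paint(4,0,G):
BBBBBBB
BBBBWBB
BBBBBBB
BBBBBBB
GBBBBBW
BWBBBBB
GGGBBBB
After op 4 fill(1,1,R) [41 cells changed]:
RRRRRRR
RRRRWRR
RRRRRRR
RRRRRRR
GRRRRRW
BWRRRRR
GGGRRRR
After op 5 paint(3,5,W):
RRRRRRR
RRRRWRR
RRRRRRR
RRRRRWR
GRRRRRW
BWRRRRR
GGGRRRR
After op 6 fill(1,1,B) [40 cells changed]:
BBBBBBB
BBBBWBB
BBBBBBB
BBBBBWB
GBBBBBW
BWBBBBB
GGGBBBB

Answer: BBBBBBB
BBBBWBB
BBBBBBB
BBBBBWB
GBBBBBW
BWBBBBB
GGGBBBB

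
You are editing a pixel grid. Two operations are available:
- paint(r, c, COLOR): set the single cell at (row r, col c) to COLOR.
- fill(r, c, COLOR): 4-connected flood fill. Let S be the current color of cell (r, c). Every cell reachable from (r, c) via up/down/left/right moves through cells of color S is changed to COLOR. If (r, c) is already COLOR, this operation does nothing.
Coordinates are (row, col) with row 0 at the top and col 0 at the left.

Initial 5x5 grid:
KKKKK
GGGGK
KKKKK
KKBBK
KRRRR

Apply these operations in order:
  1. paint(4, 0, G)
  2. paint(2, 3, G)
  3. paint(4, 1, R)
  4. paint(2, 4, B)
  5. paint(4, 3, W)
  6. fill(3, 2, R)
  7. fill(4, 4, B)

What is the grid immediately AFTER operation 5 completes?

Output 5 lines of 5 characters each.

After op 1 paint(4,0,G):
KKKKK
GGGGK
KKKKK
KKBBK
GRRRR
After op 2 paint(2,3,G):
KKKKK
GGGGK
KKKGK
KKBBK
GRRRR
After op 3 paint(4,1,R):
KKKKK
GGGGK
KKKGK
KKBBK
GRRRR
After op 4 paint(2,4,B):
KKKKK
GGGGK
KKKGB
KKBBK
GRRRR
After op 5 paint(4,3,W):
KKKKK
GGGGK
KKKGB
KKBBK
GRRWR

Answer: KKKKK
GGGGK
KKKGB
KKBBK
GRRWR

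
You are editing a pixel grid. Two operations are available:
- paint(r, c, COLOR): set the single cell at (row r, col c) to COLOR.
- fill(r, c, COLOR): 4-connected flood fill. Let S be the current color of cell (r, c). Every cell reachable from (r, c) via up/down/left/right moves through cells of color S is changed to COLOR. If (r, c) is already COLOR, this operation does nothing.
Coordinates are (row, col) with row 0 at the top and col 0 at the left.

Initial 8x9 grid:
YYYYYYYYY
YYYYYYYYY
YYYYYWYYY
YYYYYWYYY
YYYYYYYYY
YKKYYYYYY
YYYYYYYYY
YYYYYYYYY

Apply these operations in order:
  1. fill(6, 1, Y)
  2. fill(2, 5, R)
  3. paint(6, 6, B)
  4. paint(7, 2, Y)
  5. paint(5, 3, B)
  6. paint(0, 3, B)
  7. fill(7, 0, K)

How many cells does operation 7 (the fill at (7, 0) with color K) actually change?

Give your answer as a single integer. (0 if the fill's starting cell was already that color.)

After op 1 fill(6,1,Y) [0 cells changed]:
YYYYYYYYY
YYYYYYYYY
YYYYYWYYY
YYYYYWYYY
YYYYYYYYY
YKKYYYYYY
YYYYYYYYY
YYYYYYYYY
After op 2 fill(2,5,R) [2 cells changed]:
YYYYYYYYY
YYYYYYYYY
YYYYYRYYY
YYYYYRYYY
YYYYYYYYY
YKKYYYYYY
YYYYYYYYY
YYYYYYYYY
After op 3 paint(6,6,B):
YYYYYYYYY
YYYYYYYYY
YYYYYRYYY
YYYYYRYYY
YYYYYYYYY
YKKYYYYYY
YYYYYYBYY
YYYYYYYYY
After op 4 paint(7,2,Y):
YYYYYYYYY
YYYYYYYYY
YYYYYRYYY
YYYYYRYYY
YYYYYYYYY
YKKYYYYYY
YYYYYYBYY
YYYYYYYYY
After op 5 paint(5,3,B):
YYYYYYYYY
YYYYYYYYY
YYYYYRYYY
YYYYYRYYY
YYYYYYYYY
YKKBYYYYY
YYYYYYBYY
YYYYYYYYY
After op 6 paint(0,3,B):
YYYBYYYYY
YYYYYYYYY
YYYYYRYYY
YYYYYRYYY
YYYYYYYYY
YKKBYYYYY
YYYYYYBYY
YYYYYYYYY
After op 7 fill(7,0,K) [65 cells changed]:
KKKBKKKKK
KKKKKKKKK
KKKKKRKKK
KKKKKRKKK
KKKKKKKKK
KKKBKKKKK
KKKKKKBKK
KKKKKKKKK

Answer: 65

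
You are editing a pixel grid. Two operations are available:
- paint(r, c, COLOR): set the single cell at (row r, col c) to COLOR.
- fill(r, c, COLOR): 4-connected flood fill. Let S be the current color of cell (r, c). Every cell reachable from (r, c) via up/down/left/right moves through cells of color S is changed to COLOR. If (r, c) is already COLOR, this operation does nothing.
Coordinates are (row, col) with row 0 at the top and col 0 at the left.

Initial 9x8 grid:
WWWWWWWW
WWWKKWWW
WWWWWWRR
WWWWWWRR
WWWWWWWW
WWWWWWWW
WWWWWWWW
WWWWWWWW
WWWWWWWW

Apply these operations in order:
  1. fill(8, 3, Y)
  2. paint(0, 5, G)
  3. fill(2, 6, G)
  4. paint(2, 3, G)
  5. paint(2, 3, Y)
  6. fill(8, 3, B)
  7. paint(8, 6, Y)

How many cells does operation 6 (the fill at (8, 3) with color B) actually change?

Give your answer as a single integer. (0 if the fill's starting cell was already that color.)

After op 1 fill(8,3,Y) [66 cells changed]:
YYYYYYYY
YYYKKYYY
YYYYYYRR
YYYYYYRR
YYYYYYYY
YYYYYYYY
YYYYYYYY
YYYYYYYY
YYYYYYYY
After op 2 paint(0,5,G):
YYYYYGYY
YYYKKYYY
YYYYYYRR
YYYYYYRR
YYYYYYYY
YYYYYYYY
YYYYYYYY
YYYYYYYY
YYYYYYYY
After op 3 fill(2,6,G) [4 cells changed]:
YYYYYGYY
YYYKKYYY
YYYYYYGG
YYYYYYGG
YYYYYYYY
YYYYYYYY
YYYYYYYY
YYYYYYYY
YYYYYYYY
After op 4 paint(2,3,G):
YYYYYGYY
YYYKKYYY
YYYGYYGG
YYYYYYGG
YYYYYYYY
YYYYYYYY
YYYYYYYY
YYYYYYYY
YYYYYYYY
After op 5 paint(2,3,Y):
YYYYYGYY
YYYKKYYY
YYYYYYGG
YYYYYYGG
YYYYYYYY
YYYYYYYY
YYYYYYYY
YYYYYYYY
YYYYYYYY
After op 6 fill(8,3,B) [65 cells changed]:
BBBBBGBB
BBBKKBBB
BBBBBBGG
BBBBBBGG
BBBBBBBB
BBBBBBBB
BBBBBBBB
BBBBBBBB
BBBBBBBB

Answer: 65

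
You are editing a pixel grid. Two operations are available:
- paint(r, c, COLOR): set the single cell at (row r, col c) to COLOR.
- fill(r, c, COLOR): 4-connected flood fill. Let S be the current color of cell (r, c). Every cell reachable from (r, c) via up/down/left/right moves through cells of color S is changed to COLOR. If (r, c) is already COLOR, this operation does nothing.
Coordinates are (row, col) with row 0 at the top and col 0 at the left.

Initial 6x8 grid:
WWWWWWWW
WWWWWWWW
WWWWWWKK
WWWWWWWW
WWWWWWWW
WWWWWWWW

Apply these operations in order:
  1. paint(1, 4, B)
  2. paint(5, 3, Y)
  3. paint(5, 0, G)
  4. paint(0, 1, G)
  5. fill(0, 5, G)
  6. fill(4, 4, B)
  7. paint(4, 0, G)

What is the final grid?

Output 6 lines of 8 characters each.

Answer: BBBBBBBB
BBBBBBBB
BBBBBBKK
BBBBBBBB
GBBBBBBB
BBBYBBBB

Derivation:
After op 1 paint(1,4,B):
WWWWWWWW
WWWWBWWW
WWWWWWKK
WWWWWWWW
WWWWWWWW
WWWWWWWW
After op 2 paint(5,3,Y):
WWWWWWWW
WWWWBWWW
WWWWWWKK
WWWWWWWW
WWWWWWWW
WWWYWWWW
After op 3 paint(5,0,G):
WWWWWWWW
WWWWBWWW
WWWWWWKK
WWWWWWWW
WWWWWWWW
GWWYWWWW
After op 4 paint(0,1,G):
WGWWWWWW
WWWWBWWW
WWWWWWKK
WWWWWWWW
WWWWWWWW
GWWYWWWW
After op 5 fill(0,5,G) [42 cells changed]:
GGGGGGGG
GGGGBGGG
GGGGGGKK
GGGGGGGG
GGGGGGGG
GGGYGGGG
After op 6 fill(4,4,B) [44 cells changed]:
BBBBBBBB
BBBBBBBB
BBBBBBKK
BBBBBBBB
BBBBBBBB
BBBYBBBB
After op 7 paint(4,0,G):
BBBBBBBB
BBBBBBBB
BBBBBBKK
BBBBBBBB
GBBBBBBB
BBBYBBBB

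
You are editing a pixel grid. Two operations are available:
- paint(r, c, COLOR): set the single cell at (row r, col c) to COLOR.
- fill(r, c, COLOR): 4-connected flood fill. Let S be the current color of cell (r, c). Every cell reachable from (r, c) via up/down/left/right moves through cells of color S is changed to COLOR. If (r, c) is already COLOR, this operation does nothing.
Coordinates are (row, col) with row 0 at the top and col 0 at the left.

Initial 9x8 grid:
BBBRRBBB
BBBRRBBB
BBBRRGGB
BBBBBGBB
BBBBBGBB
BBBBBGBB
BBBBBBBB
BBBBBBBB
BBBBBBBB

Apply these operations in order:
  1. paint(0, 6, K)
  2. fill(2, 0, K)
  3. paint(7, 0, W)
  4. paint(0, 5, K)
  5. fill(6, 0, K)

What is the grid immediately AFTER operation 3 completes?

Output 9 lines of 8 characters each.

Answer: KKKRRKKK
KKKRRKKK
KKKRRGGK
KKKKKGKK
KKKKKGKK
KKKKKGKK
KKKKKKKK
WKKKKKKK
KKKKKKKK

Derivation:
After op 1 paint(0,6,K):
BBBRRBKB
BBBRRBBB
BBBRRGGB
BBBBBGBB
BBBBBGBB
BBBBBGBB
BBBBBBBB
BBBBBBBB
BBBBBBBB
After op 2 fill(2,0,K) [60 cells changed]:
KKKRRKKK
KKKRRKKK
KKKRRGGK
KKKKKGKK
KKKKKGKK
KKKKKGKK
KKKKKKKK
KKKKKKKK
KKKKKKKK
After op 3 paint(7,0,W):
KKKRRKKK
KKKRRKKK
KKKRRGGK
KKKKKGKK
KKKKKGKK
KKKKKGKK
KKKKKKKK
WKKKKKKK
KKKKKKKK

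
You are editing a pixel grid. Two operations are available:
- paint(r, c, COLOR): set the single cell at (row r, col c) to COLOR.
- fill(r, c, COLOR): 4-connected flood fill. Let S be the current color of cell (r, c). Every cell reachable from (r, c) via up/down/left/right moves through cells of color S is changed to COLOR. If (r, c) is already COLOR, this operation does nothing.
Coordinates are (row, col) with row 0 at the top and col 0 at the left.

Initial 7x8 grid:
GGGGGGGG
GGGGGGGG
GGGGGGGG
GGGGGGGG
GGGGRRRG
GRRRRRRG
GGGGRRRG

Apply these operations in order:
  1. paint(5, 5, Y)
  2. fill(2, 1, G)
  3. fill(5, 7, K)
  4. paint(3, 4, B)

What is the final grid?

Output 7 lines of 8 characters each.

After op 1 paint(5,5,Y):
GGGGGGGG
GGGGGGGG
GGGGGGGG
GGGGGGGG
GGGGRRRG
GRRRRYRG
GGGGRRRG
After op 2 fill(2,1,G) [0 cells changed]:
GGGGGGGG
GGGGGGGG
GGGGGGGG
GGGGGGGG
GGGGRRRG
GRRRRYRG
GGGGRRRG
After op 3 fill(5,7,K) [44 cells changed]:
KKKKKKKK
KKKKKKKK
KKKKKKKK
KKKKKKKK
KKKKRRRK
KRRRRYRK
KKKKRRRK
After op 4 paint(3,4,B):
KKKKKKKK
KKKKKKKK
KKKKKKKK
KKKKBKKK
KKKKRRRK
KRRRRYRK
KKKKRRRK

Answer: KKKKKKKK
KKKKKKKK
KKKKKKKK
KKKKBKKK
KKKKRRRK
KRRRRYRK
KKKKRRRK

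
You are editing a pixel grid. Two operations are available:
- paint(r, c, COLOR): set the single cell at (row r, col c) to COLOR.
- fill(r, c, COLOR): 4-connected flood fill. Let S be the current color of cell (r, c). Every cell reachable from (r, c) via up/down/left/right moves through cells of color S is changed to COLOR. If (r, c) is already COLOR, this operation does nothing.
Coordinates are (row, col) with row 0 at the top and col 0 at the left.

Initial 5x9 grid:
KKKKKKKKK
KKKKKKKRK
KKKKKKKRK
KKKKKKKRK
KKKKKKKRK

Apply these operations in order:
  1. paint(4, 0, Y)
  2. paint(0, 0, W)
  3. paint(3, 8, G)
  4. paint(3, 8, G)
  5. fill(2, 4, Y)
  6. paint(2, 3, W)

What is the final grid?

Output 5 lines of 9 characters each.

Answer: WYYYYYYYY
YYYYYYYRY
YYYWYYYRY
YYYYYYYRG
YYYYYYYRK

Derivation:
After op 1 paint(4,0,Y):
KKKKKKKKK
KKKKKKKRK
KKKKKKKRK
KKKKKKKRK
YKKKKKKRK
After op 2 paint(0,0,W):
WKKKKKKKK
KKKKKKKRK
KKKKKKKRK
KKKKKKKRK
YKKKKKKRK
After op 3 paint(3,8,G):
WKKKKKKKK
KKKKKKKRK
KKKKKKKRK
KKKKKKKRG
YKKKKKKRK
After op 4 paint(3,8,G):
WKKKKKKKK
KKKKKKKRK
KKKKKKKRK
KKKKKKKRG
YKKKKKKRK
After op 5 fill(2,4,Y) [37 cells changed]:
WYYYYYYYY
YYYYYYYRY
YYYYYYYRY
YYYYYYYRG
YYYYYYYRK
After op 6 paint(2,3,W):
WYYYYYYYY
YYYYYYYRY
YYYWYYYRY
YYYYYYYRG
YYYYYYYRK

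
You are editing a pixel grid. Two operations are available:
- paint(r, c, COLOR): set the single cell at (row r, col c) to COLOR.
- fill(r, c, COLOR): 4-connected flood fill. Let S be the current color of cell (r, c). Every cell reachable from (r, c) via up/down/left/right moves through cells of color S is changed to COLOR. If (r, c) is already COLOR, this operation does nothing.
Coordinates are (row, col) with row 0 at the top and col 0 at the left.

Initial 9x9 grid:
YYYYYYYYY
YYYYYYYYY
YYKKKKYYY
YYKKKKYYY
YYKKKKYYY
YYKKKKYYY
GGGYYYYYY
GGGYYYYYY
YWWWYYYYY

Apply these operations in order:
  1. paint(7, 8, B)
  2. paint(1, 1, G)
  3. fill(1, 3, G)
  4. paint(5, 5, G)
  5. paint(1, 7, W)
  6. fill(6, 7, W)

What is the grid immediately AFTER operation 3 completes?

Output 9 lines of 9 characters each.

After op 1 paint(7,8,B):
YYYYYYYYY
YYYYYYYYY
YYKKKKYYY
YYKKKKYYY
YYKKKKYYY
YYKKKKYYY
GGGYYYYYY
GGGYYYYYB
YWWWYYYYY
After op 2 paint(1,1,G):
YYYYYYYYY
YGYYYYYYY
YYKKKKYYY
YYKKKKYYY
YYKKKKYYY
YYKKKKYYY
GGGYYYYYY
GGGYYYYYB
YWWWYYYYY
After op 3 fill(1,3,G) [53 cells changed]:
GGGGGGGGG
GGGGGGGGG
GGKKKKGGG
GGKKKKGGG
GGKKKKGGG
GGKKKKGGG
GGGGGGGGG
GGGGGGGGB
YWWWGGGGG

Answer: GGGGGGGGG
GGGGGGGGG
GGKKKKGGG
GGKKKKGGG
GGKKKKGGG
GGKKKKGGG
GGGGGGGGG
GGGGGGGGB
YWWWGGGGG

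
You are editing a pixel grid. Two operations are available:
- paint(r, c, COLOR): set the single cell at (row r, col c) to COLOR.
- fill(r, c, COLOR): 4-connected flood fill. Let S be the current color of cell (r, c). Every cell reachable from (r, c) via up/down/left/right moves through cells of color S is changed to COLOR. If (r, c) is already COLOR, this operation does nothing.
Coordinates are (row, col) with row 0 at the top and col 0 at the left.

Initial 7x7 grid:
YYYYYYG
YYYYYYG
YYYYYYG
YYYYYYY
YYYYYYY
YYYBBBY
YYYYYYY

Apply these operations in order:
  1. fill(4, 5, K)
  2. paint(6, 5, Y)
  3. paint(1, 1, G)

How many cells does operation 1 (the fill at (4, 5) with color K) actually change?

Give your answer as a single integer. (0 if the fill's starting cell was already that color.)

Answer: 43

Derivation:
After op 1 fill(4,5,K) [43 cells changed]:
KKKKKKG
KKKKKKG
KKKKKKG
KKKKKKK
KKKKKKK
KKKBBBK
KKKKKKK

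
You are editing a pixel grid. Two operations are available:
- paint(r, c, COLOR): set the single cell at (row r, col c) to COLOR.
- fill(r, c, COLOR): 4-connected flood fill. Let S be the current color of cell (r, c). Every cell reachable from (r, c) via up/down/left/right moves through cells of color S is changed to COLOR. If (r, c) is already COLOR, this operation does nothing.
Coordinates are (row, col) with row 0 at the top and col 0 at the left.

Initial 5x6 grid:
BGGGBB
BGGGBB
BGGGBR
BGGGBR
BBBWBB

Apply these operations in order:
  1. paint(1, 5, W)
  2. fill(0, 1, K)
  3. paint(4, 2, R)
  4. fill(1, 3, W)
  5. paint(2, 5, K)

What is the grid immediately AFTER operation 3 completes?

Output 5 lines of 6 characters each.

Answer: BKKKBB
BKKKBW
BKKKBR
BKKKBR
BBRWBB

Derivation:
After op 1 paint(1,5,W):
BGGGBB
BGGGBW
BGGGBR
BGGGBR
BBBWBB
After op 2 fill(0,1,K) [12 cells changed]:
BKKKBB
BKKKBW
BKKKBR
BKKKBR
BBBWBB
After op 3 paint(4,2,R):
BKKKBB
BKKKBW
BKKKBR
BKKKBR
BBRWBB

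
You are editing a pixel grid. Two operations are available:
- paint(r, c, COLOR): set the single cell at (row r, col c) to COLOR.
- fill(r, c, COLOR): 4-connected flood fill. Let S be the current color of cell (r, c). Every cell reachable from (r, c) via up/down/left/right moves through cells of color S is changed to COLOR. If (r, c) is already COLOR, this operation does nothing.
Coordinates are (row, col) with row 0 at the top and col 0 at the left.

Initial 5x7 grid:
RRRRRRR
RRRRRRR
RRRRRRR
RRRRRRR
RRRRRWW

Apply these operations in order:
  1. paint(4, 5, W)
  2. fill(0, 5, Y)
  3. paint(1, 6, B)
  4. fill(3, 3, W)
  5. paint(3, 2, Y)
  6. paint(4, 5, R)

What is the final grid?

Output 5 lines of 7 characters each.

After op 1 paint(4,5,W):
RRRRRRR
RRRRRRR
RRRRRRR
RRRRRRR
RRRRRWW
After op 2 fill(0,5,Y) [33 cells changed]:
YYYYYYY
YYYYYYY
YYYYYYY
YYYYYYY
YYYYYWW
After op 3 paint(1,6,B):
YYYYYYY
YYYYYYB
YYYYYYY
YYYYYYY
YYYYYWW
After op 4 fill(3,3,W) [32 cells changed]:
WWWWWWW
WWWWWWB
WWWWWWW
WWWWWWW
WWWWWWW
After op 5 paint(3,2,Y):
WWWWWWW
WWWWWWB
WWWWWWW
WWYWWWW
WWWWWWW
After op 6 paint(4,5,R):
WWWWWWW
WWWWWWB
WWWWWWW
WWYWWWW
WWWWWRW

Answer: WWWWWWW
WWWWWWB
WWWWWWW
WWYWWWW
WWWWWRW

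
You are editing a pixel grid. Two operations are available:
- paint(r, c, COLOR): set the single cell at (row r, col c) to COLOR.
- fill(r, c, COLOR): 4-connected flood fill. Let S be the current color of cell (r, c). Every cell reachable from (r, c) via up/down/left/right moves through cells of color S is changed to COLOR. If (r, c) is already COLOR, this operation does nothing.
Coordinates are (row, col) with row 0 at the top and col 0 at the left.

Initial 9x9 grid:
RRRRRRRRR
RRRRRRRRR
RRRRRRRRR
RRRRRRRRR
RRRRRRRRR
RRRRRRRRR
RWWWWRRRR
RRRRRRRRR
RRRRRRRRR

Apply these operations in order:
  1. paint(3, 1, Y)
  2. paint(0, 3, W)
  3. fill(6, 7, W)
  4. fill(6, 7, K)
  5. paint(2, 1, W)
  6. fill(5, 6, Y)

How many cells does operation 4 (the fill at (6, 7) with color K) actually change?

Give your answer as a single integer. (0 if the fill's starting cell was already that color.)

Answer: 80

Derivation:
After op 1 paint(3,1,Y):
RRRRRRRRR
RRRRRRRRR
RRRRRRRRR
RYRRRRRRR
RRRRRRRRR
RRRRRRRRR
RWWWWRRRR
RRRRRRRRR
RRRRRRRRR
After op 2 paint(0,3,W):
RRRWRRRRR
RRRRRRRRR
RRRRRRRRR
RYRRRRRRR
RRRRRRRRR
RRRRRRRRR
RWWWWRRRR
RRRRRRRRR
RRRRRRRRR
After op 3 fill(6,7,W) [75 cells changed]:
WWWWWWWWW
WWWWWWWWW
WWWWWWWWW
WYWWWWWWW
WWWWWWWWW
WWWWWWWWW
WWWWWWWWW
WWWWWWWWW
WWWWWWWWW
After op 4 fill(6,7,K) [80 cells changed]:
KKKKKKKKK
KKKKKKKKK
KKKKKKKKK
KYKKKKKKK
KKKKKKKKK
KKKKKKKKK
KKKKKKKKK
KKKKKKKKK
KKKKKKKKK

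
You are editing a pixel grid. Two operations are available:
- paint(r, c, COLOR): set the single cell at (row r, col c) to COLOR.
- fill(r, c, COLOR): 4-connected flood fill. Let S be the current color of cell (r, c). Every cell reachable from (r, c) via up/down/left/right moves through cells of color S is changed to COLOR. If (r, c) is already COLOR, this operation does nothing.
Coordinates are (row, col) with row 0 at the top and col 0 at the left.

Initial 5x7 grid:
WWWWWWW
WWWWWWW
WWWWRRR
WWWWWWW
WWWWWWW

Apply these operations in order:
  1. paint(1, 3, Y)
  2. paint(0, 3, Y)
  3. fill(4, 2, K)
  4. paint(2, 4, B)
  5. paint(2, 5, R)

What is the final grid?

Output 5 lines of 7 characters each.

After op 1 paint(1,3,Y):
WWWWWWW
WWWYWWW
WWWWRRR
WWWWWWW
WWWWWWW
After op 2 paint(0,3,Y):
WWWYWWW
WWWYWWW
WWWWRRR
WWWWWWW
WWWWWWW
After op 3 fill(4,2,K) [24 cells changed]:
KKKYWWW
KKKYWWW
KKKKRRR
KKKKKKK
KKKKKKK
After op 4 paint(2,4,B):
KKKYWWW
KKKYWWW
KKKKBRR
KKKKKKK
KKKKKKK
After op 5 paint(2,5,R):
KKKYWWW
KKKYWWW
KKKKBRR
KKKKKKK
KKKKKKK

Answer: KKKYWWW
KKKYWWW
KKKKBRR
KKKKKKK
KKKKKKK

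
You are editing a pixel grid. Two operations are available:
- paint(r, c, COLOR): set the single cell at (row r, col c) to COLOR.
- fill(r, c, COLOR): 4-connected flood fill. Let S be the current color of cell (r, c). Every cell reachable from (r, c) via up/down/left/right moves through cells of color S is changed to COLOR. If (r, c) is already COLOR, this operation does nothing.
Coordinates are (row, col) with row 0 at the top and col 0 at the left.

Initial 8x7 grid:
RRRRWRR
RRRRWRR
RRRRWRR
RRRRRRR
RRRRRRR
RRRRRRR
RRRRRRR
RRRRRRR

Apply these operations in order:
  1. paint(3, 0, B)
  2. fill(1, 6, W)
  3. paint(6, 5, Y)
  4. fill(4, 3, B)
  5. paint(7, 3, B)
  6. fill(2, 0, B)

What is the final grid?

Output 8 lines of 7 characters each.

Answer: BBBBBBB
BBBBBBB
BBBBBBB
BBBBBBB
BBBBBBB
BBBBBBB
BBBBBYB
BBBBBBB

Derivation:
After op 1 paint(3,0,B):
RRRRWRR
RRRRWRR
RRRRWRR
BRRRRRR
RRRRRRR
RRRRRRR
RRRRRRR
RRRRRRR
After op 2 fill(1,6,W) [52 cells changed]:
WWWWWWW
WWWWWWW
WWWWWWW
BWWWWWW
WWWWWWW
WWWWWWW
WWWWWWW
WWWWWWW
After op 3 paint(6,5,Y):
WWWWWWW
WWWWWWW
WWWWWWW
BWWWWWW
WWWWWWW
WWWWWWW
WWWWWYW
WWWWWWW
After op 4 fill(4,3,B) [54 cells changed]:
BBBBBBB
BBBBBBB
BBBBBBB
BBBBBBB
BBBBBBB
BBBBBBB
BBBBBYB
BBBBBBB
After op 5 paint(7,3,B):
BBBBBBB
BBBBBBB
BBBBBBB
BBBBBBB
BBBBBBB
BBBBBBB
BBBBBYB
BBBBBBB
After op 6 fill(2,0,B) [0 cells changed]:
BBBBBBB
BBBBBBB
BBBBBBB
BBBBBBB
BBBBBBB
BBBBBBB
BBBBBYB
BBBBBBB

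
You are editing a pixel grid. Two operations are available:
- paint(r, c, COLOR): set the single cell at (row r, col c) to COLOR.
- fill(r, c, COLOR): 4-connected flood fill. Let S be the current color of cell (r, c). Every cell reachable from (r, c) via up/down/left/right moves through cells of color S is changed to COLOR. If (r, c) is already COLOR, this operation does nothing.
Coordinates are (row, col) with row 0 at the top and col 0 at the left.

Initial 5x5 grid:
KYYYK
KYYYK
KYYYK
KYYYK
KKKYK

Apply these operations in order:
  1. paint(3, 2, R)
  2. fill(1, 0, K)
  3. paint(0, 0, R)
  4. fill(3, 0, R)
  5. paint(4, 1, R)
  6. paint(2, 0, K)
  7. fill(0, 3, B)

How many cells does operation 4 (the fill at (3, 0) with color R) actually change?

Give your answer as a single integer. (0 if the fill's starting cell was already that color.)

After op 1 paint(3,2,R):
KYYYK
KYYYK
KYYYK
KYRYK
KKKYK
After op 2 fill(1,0,K) [0 cells changed]:
KYYYK
KYYYK
KYYYK
KYRYK
KKKYK
After op 3 paint(0,0,R):
RYYYK
KYYYK
KYYYK
KYRYK
KKKYK
After op 4 fill(3,0,R) [6 cells changed]:
RYYYK
RYYYK
RYYYK
RYRYK
RRRYK

Answer: 6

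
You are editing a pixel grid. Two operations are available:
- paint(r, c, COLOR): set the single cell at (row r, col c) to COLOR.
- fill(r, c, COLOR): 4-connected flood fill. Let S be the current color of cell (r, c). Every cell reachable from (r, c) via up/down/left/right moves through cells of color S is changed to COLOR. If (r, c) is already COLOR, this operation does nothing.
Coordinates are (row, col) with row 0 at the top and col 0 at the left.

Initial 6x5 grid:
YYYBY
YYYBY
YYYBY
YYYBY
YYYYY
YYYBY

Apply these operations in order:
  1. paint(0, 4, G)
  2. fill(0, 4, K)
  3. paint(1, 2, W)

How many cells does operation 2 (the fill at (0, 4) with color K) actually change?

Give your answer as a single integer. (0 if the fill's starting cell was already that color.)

Answer: 1

Derivation:
After op 1 paint(0,4,G):
YYYBG
YYYBY
YYYBY
YYYBY
YYYYY
YYYBY
After op 2 fill(0,4,K) [1 cells changed]:
YYYBK
YYYBY
YYYBY
YYYBY
YYYYY
YYYBY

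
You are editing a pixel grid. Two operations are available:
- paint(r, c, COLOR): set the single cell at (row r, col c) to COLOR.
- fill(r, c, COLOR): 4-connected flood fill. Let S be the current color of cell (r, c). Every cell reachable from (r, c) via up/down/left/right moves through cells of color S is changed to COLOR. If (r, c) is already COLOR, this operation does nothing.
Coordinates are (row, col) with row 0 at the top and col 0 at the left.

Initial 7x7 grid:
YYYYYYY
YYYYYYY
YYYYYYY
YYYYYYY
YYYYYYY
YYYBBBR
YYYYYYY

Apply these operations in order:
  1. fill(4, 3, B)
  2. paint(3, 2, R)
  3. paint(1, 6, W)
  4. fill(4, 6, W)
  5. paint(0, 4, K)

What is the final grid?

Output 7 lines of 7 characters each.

After op 1 fill(4,3,B) [45 cells changed]:
BBBBBBB
BBBBBBB
BBBBBBB
BBBBBBB
BBBBBBB
BBBBBBR
BBBBBBB
After op 2 paint(3,2,R):
BBBBBBB
BBBBBBB
BBBBBBB
BBRBBBB
BBBBBBB
BBBBBBR
BBBBBBB
After op 3 paint(1,6,W):
BBBBBBB
BBBBBBW
BBBBBBB
BBRBBBB
BBBBBBB
BBBBBBR
BBBBBBB
After op 4 fill(4,6,W) [46 cells changed]:
WWWWWWW
WWWWWWW
WWWWWWW
WWRWWWW
WWWWWWW
WWWWWWR
WWWWWWW
After op 5 paint(0,4,K):
WWWWKWW
WWWWWWW
WWWWWWW
WWRWWWW
WWWWWWW
WWWWWWR
WWWWWWW

Answer: WWWWKWW
WWWWWWW
WWWWWWW
WWRWWWW
WWWWWWW
WWWWWWR
WWWWWWW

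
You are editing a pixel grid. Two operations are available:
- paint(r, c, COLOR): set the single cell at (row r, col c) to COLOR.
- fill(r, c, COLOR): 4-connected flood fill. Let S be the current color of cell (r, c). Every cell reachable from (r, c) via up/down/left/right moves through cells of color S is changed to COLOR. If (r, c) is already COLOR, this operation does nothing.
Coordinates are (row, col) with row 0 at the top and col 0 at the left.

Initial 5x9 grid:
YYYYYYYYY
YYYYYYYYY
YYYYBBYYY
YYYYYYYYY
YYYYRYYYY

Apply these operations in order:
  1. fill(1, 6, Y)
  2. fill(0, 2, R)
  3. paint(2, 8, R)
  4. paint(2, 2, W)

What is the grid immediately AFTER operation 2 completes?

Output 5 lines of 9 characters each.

After op 1 fill(1,6,Y) [0 cells changed]:
YYYYYYYYY
YYYYYYYYY
YYYYBBYYY
YYYYYYYYY
YYYYRYYYY
After op 2 fill(0,2,R) [42 cells changed]:
RRRRRRRRR
RRRRRRRRR
RRRRBBRRR
RRRRRRRRR
RRRRRRRRR

Answer: RRRRRRRRR
RRRRRRRRR
RRRRBBRRR
RRRRRRRRR
RRRRRRRRR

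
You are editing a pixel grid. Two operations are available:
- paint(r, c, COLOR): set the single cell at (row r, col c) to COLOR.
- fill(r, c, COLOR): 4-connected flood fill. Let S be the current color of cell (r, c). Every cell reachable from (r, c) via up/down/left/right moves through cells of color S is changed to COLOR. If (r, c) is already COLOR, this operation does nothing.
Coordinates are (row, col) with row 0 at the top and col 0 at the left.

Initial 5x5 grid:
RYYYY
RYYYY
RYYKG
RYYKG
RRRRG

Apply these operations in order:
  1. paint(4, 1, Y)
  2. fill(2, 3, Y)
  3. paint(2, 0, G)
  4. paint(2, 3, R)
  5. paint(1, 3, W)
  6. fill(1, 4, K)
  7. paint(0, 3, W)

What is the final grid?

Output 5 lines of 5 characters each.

After op 1 paint(4,1,Y):
RYYYY
RYYYY
RYYKG
RYYKG
RYRRG
After op 2 fill(2,3,Y) [2 cells changed]:
RYYYY
RYYYY
RYYYG
RYYYG
RYRRG
After op 3 paint(2,0,G):
RYYYY
RYYYY
GYYYG
RYYYG
RYRRG
After op 4 paint(2,3,R):
RYYYY
RYYYY
GYYRG
RYYYG
RYRRG
After op 5 paint(1,3,W):
RYYYY
RYYWY
GYYRG
RYYYG
RYRRG
After op 6 fill(1,4,K) [13 cells changed]:
RKKKK
RKKWK
GKKRG
RKKKG
RKRRG
After op 7 paint(0,3,W):
RKKWK
RKKWK
GKKRG
RKKKG
RKRRG

Answer: RKKWK
RKKWK
GKKRG
RKKKG
RKRRG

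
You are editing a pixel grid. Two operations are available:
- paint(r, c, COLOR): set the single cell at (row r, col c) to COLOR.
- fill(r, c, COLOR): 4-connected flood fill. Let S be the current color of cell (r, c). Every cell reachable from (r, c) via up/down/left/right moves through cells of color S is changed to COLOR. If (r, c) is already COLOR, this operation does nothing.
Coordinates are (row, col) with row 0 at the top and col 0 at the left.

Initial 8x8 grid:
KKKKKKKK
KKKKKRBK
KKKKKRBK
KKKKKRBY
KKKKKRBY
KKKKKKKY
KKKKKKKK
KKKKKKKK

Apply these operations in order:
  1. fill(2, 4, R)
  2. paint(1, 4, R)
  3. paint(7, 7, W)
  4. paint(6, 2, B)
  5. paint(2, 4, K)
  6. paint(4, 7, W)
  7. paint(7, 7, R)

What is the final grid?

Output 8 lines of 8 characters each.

Answer: RRRRRRRR
RRRRRRBR
RRRRKRBR
RRRRRRBY
RRRRRRBW
RRRRRRRY
RRBRRRRR
RRRRRRRR

Derivation:
After op 1 fill(2,4,R) [53 cells changed]:
RRRRRRRR
RRRRRRBR
RRRRRRBR
RRRRRRBY
RRRRRRBY
RRRRRRRY
RRRRRRRR
RRRRRRRR
After op 2 paint(1,4,R):
RRRRRRRR
RRRRRRBR
RRRRRRBR
RRRRRRBY
RRRRRRBY
RRRRRRRY
RRRRRRRR
RRRRRRRR
After op 3 paint(7,7,W):
RRRRRRRR
RRRRRRBR
RRRRRRBR
RRRRRRBY
RRRRRRBY
RRRRRRRY
RRRRRRRR
RRRRRRRW
After op 4 paint(6,2,B):
RRRRRRRR
RRRRRRBR
RRRRRRBR
RRRRRRBY
RRRRRRBY
RRRRRRRY
RRBRRRRR
RRRRRRRW
After op 5 paint(2,4,K):
RRRRRRRR
RRRRRRBR
RRRRKRBR
RRRRRRBY
RRRRRRBY
RRRRRRRY
RRBRRRRR
RRRRRRRW
After op 6 paint(4,7,W):
RRRRRRRR
RRRRRRBR
RRRRKRBR
RRRRRRBY
RRRRRRBW
RRRRRRRY
RRBRRRRR
RRRRRRRW
After op 7 paint(7,7,R):
RRRRRRRR
RRRRRRBR
RRRRKRBR
RRRRRRBY
RRRRRRBW
RRRRRRRY
RRBRRRRR
RRRRRRRR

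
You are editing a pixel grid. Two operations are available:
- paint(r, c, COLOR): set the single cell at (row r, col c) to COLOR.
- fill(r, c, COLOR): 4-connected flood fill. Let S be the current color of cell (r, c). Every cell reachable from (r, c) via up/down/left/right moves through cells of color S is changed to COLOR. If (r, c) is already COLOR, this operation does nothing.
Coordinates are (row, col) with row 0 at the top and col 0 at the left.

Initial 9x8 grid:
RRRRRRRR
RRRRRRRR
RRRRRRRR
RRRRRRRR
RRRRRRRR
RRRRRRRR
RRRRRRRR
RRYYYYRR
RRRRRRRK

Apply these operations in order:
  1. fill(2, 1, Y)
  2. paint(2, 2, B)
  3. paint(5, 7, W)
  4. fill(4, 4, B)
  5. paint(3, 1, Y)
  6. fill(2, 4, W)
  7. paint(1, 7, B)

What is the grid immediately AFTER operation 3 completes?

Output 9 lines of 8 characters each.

After op 1 fill(2,1,Y) [67 cells changed]:
YYYYYYYY
YYYYYYYY
YYYYYYYY
YYYYYYYY
YYYYYYYY
YYYYYYYY
YYYYYYYY
YYYYYYYY
YYYYYYYK
After op 2 paint(2,2,B):
YYYYYYYY
YYYYYYYY
YYBYYYYY
YYYYYYYY
YYYYYYYY
YYYYYYYY
YYYYYYYY
YYYYYYYY
YYYYYYYK
After op 3 paint(5,7,W):
YYYYYYYY
YYYYYYYY
YYBYYYYY
YYYYYYYY
YYYYYYYY
YYYYYYYW
YYYYYYYY
YYYYYYYY
YYYYYYYK

Answer: YYYYYYYY
YYYYYYYY
YYBYYYYY
YYYYYYYY
YYYYYYYY
YYYYYYYW
YYYYYYYY
YYYYYYYY
YYYYYYYK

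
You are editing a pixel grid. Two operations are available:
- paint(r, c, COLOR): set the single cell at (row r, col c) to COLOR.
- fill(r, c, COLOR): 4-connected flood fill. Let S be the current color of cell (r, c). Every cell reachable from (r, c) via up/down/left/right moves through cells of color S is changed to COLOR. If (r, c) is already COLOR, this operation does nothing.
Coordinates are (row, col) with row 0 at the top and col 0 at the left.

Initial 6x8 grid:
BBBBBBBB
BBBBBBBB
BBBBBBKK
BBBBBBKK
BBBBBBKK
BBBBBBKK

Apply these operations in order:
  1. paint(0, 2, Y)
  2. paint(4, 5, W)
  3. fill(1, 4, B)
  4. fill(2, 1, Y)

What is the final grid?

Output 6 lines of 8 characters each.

Answer: YYYYYYYY
YYYYYYYY
YYYYYYKK
YYYYYYKK
YYYYYWKK
YYYYYYKK

Derivation:
After op 1 paint(0,2,Y):
BBYBBBBB
BBBBBBBB
BBBBBBKK
BBBBBBKK
BBBBBBKK
BBBBBBKK
After op 2 paint(4,5,W):
BBYBBBBB
BBBBBBBB
BBBBBBKK
BBBBBBKK
BBBBBWKK
BBBBBBKK
After op 3 fill(1,4,B) [0 cells changed]:
BBYBBBBB
BBBBBBBB
BBBBBBKK
BBBBBBKK
BBBBBWKK
BBBBBBKK
After op 4 fill(2,1,Y) [38 cells changed]:
YYYYYYYY
YYYYYYYY
YYYYYYKK
YYYYYYKK
YYYYYWKK
YYYYYYKK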